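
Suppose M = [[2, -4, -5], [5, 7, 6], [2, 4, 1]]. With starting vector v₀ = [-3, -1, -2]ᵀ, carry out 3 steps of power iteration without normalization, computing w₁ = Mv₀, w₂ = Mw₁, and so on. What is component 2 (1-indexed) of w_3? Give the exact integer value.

w1 = Mv₀ = (8, -34, -12)
w2 = Mw1 = (212, -270, -132)
w3 = Mw2 = (2164, -1622, -788)
The requested component of w3 is -1622.

-1622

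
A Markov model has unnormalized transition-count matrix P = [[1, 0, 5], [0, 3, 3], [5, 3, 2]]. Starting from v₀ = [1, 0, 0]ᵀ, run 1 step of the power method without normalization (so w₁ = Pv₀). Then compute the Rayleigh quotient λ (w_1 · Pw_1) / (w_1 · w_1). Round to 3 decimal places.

w1 = Pv₀ = (1, 0, 5)
Pw1 = (26, 15, 15)
w1·Pw1 = 1·26 + 0·15 + 5·15 = 101; w1·w1 = 1·1 + 0·0 + 5·5 = 26
λ ≈ 101/26 = 3.885

λ ≈ 3.885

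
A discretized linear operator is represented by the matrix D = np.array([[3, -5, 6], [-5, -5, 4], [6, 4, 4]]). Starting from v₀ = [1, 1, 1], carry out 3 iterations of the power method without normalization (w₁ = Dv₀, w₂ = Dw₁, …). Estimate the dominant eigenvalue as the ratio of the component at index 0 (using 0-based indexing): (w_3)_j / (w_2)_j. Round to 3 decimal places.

w1 = Dv₀ = (3·1 + (-5)·1 + 6·1; (-5)·1 + (-5)·1 + 4·1; 6·1 + 4·1 + 4·1) = (4, -6, 14)
w2 = Dw1 = (3·4 + (-5)·(-6) + 6·14; (-5)·4 + (-5)·(-6) + 4·14; 6·4 + 4·(-6) + 4·14) = (126, 66, 56)
w3 = Dw2 = (384, -736, 1244)
Ratio at component: 384 / 126 = 3.048

3.048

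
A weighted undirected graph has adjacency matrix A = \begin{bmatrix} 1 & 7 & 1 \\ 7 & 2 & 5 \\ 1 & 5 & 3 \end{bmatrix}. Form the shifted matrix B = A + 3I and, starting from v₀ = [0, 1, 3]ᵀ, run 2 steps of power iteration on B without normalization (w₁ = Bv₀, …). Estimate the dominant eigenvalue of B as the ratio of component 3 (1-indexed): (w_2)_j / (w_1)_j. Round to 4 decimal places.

10.7826

B = A + 3I has rows (4, 7, 1); (7, 5, 5); (1, 5, 6)
w1 = Bv₀ = (4·0 + 7·1 + 1·3; 7·0 + 5·1 + 5·3; 1·0 + 5·1 + 6·3) = (10, 20, 23)
w2 = Bw1 = (4·10 + 7·20 + 1·23; 7·10 + 5·20 + 5·23; 1·10 + 5·20 + 6·23) = (203, 285, 248)
Ratio: 248/23 = 10.7826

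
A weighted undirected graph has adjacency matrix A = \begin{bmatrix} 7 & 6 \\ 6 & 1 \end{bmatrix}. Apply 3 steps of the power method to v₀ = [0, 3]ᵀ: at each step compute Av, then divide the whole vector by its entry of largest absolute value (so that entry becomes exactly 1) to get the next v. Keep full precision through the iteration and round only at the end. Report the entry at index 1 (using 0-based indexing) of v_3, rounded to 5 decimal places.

0.58244

Av0 = (18.000000, 3.000000); divide by 18.000000 → v1 = (1.000000, 0.166667)
Av1 = (8.000000, 6.166667); divide by 8.000000 → v2 = (1.000000, 0.770833)
Av2 = (11.625000, 6.770833); divide by 11.625000 → v3 = (1.000000, 0.582437)
Requested entry of v3: 975/1674 = 0.58244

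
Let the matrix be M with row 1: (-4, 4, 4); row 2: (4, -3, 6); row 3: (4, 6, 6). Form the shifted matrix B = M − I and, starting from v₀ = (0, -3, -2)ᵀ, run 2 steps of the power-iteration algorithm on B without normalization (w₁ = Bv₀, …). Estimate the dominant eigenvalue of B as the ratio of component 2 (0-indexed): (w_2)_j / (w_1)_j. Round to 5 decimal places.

B = M − I has rows (-5, 4, 4); (4, -4, 6); (4, 6, 5)
w1 = Bv₀ = (-20, 0, -28)
w2 = Bw1 = (-12, -248, -220)
Ratio: -220/-28 = 7.85714

7.85714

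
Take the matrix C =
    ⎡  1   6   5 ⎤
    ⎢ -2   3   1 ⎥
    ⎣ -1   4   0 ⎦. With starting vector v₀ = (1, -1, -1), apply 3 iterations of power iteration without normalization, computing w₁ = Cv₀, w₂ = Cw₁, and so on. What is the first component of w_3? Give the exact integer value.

-159

w1 = Cv₀ = (-10, -6, -5)
w2 = Cw1 = (-71, -3, -14)
w3 = Cw2 = (-159, 119, 59)
The requested component of w3 is -159.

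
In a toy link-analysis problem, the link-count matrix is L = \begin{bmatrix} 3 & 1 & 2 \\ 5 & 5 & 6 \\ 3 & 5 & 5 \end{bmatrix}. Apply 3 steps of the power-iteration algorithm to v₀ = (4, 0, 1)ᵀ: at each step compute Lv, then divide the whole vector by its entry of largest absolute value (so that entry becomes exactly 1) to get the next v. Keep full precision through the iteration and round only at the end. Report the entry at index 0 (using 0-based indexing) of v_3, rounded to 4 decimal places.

0.3150

Lv0 = (14.00000, 26.00000, 17.00000); divide by 26.00000 → v1 = (0.53846, 1.00000, 0.65385)
Lv1 = (3.92308, 11.61538, 9.88462); divide by 11.61538 → v2 = (0.33775, 1.00000, 0.85099)
Lv2 = (3.71523, 11.79470, 10.26821); divide by 11.79470 → v3 = (0.31499, 1.00000, 0.87058)
Requested entry of v3: 1122/3562 = 0.3150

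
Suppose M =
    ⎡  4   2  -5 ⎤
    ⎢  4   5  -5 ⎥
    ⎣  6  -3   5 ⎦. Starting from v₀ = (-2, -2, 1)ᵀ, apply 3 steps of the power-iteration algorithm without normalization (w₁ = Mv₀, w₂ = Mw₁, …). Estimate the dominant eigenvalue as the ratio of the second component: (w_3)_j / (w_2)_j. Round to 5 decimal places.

w1 = Mv₀ = (-17, -23, -1)
w2 = Mw1 = (-109, -178, -38)
w3 = Mw2 = (-602, -1136, -310)
Ratio at component: -1136 / -178 = 6.38202

6.38202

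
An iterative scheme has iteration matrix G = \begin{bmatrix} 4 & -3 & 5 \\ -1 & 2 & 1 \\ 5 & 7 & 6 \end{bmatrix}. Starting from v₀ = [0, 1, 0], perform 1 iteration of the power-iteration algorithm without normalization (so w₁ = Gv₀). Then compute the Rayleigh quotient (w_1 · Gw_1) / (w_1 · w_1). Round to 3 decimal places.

w1 = Gv₀ = (-3, 2, 7)
Gw1 = (17, 14, 41)
w1·Gw1 = (-3)·17 + 2·14 + 7·41 = 264; w1·w1 = (-3)·(-3) + 2·2 + 7·7 = 62
λ ≈ 264/62 = 4.258

λ ≈ 4.258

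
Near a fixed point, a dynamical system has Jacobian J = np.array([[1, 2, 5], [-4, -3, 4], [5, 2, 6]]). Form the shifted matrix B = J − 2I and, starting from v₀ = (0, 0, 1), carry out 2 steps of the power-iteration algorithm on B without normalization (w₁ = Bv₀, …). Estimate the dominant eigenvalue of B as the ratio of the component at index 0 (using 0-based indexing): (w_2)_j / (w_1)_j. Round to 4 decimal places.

B = J − 2I has rows (-1, 2, 5); (-4, -5, 4); (5, 2, 4)
w1 = Bv₀ = (5, 4, 4)
w2 = Bw1 = (23, -24, 49)
Ratio: 23/5 = 4.6000

4.6000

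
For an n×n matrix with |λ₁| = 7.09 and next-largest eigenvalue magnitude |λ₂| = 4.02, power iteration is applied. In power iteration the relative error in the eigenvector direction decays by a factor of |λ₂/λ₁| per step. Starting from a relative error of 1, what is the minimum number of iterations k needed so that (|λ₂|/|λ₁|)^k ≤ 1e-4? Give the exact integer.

|λ₂/λ₁| = 4.02/7.09 = 0.56700
Need k ≥ ln(1e-4) / ln(0.56700) = -9.2103 / -0.5674 ≈ 16.232
Smallest integer k satisfying the bound: 17

17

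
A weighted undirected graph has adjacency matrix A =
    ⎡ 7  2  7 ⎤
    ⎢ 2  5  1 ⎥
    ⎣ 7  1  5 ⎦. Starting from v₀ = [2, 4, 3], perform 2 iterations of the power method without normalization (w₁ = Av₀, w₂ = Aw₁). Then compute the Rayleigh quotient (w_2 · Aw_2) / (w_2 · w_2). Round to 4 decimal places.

w1 = Av₀ = (43, 27, 33)
w2 = Aw1 = (586, 254, 493)
Aw2 = (8061, 2935, 6821)
w2·Aw2 = 586·8061 + 254·2935 + 493·6821 = 8831989; w2·w2 = 586·586 + 254·254 + 493·493 = 650961
λ ≈ 8831989/650961 = 13.5676

λ ≈ 13.5676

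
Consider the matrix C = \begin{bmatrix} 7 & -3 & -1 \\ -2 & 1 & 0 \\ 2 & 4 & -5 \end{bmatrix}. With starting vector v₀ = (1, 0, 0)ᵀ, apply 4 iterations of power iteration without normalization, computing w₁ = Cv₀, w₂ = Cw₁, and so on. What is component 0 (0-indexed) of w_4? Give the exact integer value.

3265

w1 = Cv₀ = (7, -2, 2)
w2 = Cw1 = (53, -16, -4)
w3 = Cw2 = (423, -122, 62)
w4 = Cw3 = (3265, -968, 48)
The requested component of w4 is 3265.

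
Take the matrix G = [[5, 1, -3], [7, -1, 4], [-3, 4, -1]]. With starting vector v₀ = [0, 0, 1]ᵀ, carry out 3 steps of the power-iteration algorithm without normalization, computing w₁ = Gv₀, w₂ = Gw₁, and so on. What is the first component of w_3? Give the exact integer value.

-147

w1 = Gv₀ = (5·0 + 1·0 + (-3)·1; 7·0 + (-1)·0 + 4·1; (-3)·0 + 4·0 + (-1)·1) = (-3, 4, -1)
w2 = Gw1 = (5·(-3) + 1·4 + (-3)·(-1); 7·(-3) + (-1)·4 + 4·(-1); (-3)·(-3) + 4·4 + (-1)·(-1)) = (-8, -29, 26)
w3 = Gw2 = (-147, 77, -118)
The requested component of w3 is -147.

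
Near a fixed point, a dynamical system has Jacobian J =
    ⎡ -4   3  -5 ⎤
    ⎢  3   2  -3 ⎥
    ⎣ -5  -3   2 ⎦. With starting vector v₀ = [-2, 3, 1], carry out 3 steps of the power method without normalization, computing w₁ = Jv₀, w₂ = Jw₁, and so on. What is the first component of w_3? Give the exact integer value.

576

w1 = Jv₀ = ((-4)·(-2) + 3·3 + (-5)·1; 3·(-2) + 2·3 + (-3)·1; (-5)·(-2) + (-3)·3 + 2·1) = (12, -3, 3)
w2 = Jw1 = ((-4)·12 + 3·(-3) + (-5)·3; 3·12 + 2·(-3) + (-3)·3; (-5)·12 + (-3)·(-3) + 2·3) = (-72, 21, -45)
w3 = Jw2 = (576, -39, 207)
The requested component of w3 is 576.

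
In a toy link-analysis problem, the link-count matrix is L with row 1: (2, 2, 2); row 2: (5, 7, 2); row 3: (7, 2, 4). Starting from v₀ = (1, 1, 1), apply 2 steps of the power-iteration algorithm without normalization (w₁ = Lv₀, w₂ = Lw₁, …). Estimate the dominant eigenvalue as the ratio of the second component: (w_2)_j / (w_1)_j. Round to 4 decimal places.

11.0000

w1 = Lv₀ = (6, 14, 13)
w2 = Lw1 = (66, 154, 122)
Ratio at component: 154 / 14 = 11.0000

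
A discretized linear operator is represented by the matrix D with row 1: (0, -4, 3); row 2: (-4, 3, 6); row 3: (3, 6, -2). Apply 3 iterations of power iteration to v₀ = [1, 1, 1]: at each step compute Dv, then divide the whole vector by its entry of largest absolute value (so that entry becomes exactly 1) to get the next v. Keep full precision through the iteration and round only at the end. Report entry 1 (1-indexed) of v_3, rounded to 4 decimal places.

Dv0 = (-1.00000, 5.00000, 7.00000); divide by 7.00000 → v1 = (-0.14286, 0.71429, 1.00000)
Dv1 = (0.14286, 8.71429, 1.85714); divide by 8.71429 → v2 = (0.01639, 1.00000, 0.21311)
Dv2 = (-3.36066, 4.21311, 5.62295); divide by 5.62295 → v3 = (-0.59767, 0.74927, 1.00000)
Requested entry of v3: -205/343 = -0.5977

-0.5977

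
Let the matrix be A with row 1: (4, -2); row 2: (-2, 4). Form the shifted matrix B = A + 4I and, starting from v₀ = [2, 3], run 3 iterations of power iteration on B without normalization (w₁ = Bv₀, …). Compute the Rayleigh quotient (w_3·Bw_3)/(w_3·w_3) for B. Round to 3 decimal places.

B = A + 4I has rows (8, -2); (-2, 8)
w1 = Bv₀ = (10, 20)
w2 = Bw1 = (40, 140)
w3 = Bw2 = (40, 1040)
Bw3 = (-1760, 8240)
w3·Bw3 = 8499200; w3·w3 = 1083200; μ ≈ 8499200/1083200 = 7.846

7.846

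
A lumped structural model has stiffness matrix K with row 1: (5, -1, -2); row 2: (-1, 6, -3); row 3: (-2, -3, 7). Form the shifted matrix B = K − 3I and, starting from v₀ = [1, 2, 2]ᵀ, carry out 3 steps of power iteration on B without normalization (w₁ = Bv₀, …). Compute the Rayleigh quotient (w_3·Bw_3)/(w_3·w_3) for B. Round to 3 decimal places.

μ ≈ 6.186

B = K − 3I has rows (2, -1, -2); (-1, 3, -3); (-2, -3, 4)
w1 = Bv₀ = (2·1 + (-1)·2 + (-2)·2; (-1)·1 + 3·2 + (-3)·2; (-2)·1 + (-3)·2 + 4·2) = (-4, -1, 0)
w2 = Bw1 = (2·(-4) + (-1)·(-1) + (-2)·0; (-1)·(-4) + 3·(-1) + (-3)·0; (-2)·(-4) + (-3)·(-1) + 4·0) = (-7, 1, 11)
w3 = Bw2 = (-37, -23, 55)
Bw3 = (-161, -197, 363)
w3·Bw3 = 30453; w3·w3 = 4923; μ ≈ 30453/4923 = 6.186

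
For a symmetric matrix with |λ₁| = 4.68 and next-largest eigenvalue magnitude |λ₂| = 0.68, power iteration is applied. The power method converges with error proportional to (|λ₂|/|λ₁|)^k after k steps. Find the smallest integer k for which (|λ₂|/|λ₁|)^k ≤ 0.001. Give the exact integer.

|λ₂/λ₁| = 0.68/4.68 = 0.14530
Need k ≥ ln(0.001) / ln(0.14530) = -6.9078 / -1.9290 ≈ 3.581
Smallest integer k satisfying the bound: 4

4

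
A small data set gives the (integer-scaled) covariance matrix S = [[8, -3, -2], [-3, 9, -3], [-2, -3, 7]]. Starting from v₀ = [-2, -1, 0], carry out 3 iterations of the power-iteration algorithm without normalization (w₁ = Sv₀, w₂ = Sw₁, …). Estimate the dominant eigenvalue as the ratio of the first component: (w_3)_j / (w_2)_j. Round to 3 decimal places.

9.294

w1 = Sv₀ = (8·(-2) + (-3)·(-1) + (-2)·0; (-3)·(-2) + 9·(-1) + (-3)·0; (-2)·(-2) + (-3)·(-1) + 7·0) = (-13, -3, 7)
w2 = Sw1 = (8·(-13) + (-3)·(-3) + (-2)·7; (-3)·(-13) + 9·(-3) + (-3)·7; (-2)·(-13) + (-3)·(-3) + 7·7) = (-109, -9, 84)
w3 = Sw2 = (-1013, -6, 833)
Ratio at component: -1013 / -109 = 9.294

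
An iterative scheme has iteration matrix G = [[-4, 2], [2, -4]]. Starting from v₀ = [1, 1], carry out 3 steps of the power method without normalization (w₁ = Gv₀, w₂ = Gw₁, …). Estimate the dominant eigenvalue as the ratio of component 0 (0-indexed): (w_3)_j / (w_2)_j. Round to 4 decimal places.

w1 = Gv₀ = ((-4)·1 + 2·1; 2·1 + (-4)·1) = (-2, -2)
w2 = Gw1 = ((-4)·(-2) + 2·(-2); 2·(-2) + (-4)·(-2)) = (4, 4)
w3 = Gw2 = (-8, -8)
Ratio at component: -8 / 4 = -2.0000

λ ≈ -2.0000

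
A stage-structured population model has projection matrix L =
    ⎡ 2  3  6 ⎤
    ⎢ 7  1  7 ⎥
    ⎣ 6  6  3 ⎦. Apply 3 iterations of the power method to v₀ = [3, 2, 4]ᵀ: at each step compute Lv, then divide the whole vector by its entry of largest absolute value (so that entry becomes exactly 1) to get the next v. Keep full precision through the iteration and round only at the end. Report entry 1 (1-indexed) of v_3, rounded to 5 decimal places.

0.78293

Lv0 = (36.000000, 51.000000, 42.000000); divide by 51.000000 → v1 = (0.705882, 1.000000, 0.823529)
Lv1 = (9.352941, 11.705882, 12.705882); divide by 12.705882 → v2 = (0.736111, 0.921296, 1.000000)
Lv2 = (10.236111, 13.074074, 12.944444); divide by 13.074074 → v3 = (0.782932, 1.000000, 0.990085)
Requested entry of v3: 6633/8472 = 0.78293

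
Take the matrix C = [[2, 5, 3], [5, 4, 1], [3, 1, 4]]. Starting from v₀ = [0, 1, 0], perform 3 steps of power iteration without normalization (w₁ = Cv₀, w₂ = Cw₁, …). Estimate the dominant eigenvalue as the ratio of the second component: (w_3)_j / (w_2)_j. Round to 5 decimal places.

λ ≈ 8.47619

w1 = Cv₀ = (5, 4, 1)
w2 = Cw1 = (33, 42, 23)
w3 = Cw2 = (345, 356, 233)
Ratio at component: 356 / 42 = 8.47619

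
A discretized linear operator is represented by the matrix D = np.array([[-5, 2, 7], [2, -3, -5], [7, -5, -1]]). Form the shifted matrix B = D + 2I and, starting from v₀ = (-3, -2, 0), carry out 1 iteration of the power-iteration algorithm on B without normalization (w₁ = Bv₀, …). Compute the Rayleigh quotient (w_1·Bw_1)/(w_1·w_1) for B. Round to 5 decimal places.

B = D + 2I has rows (-3, 2, 7); (2, -1, -5); (7, -5, 1)
w1 = Bv₀ = (5, -4, -11)
Bw1 = (-100, 69, 44)
w1·Bw1 = -1260; w1·w1 = 162; μ ≈ -1260/162 = -7.77778

μ ≈ -7.77778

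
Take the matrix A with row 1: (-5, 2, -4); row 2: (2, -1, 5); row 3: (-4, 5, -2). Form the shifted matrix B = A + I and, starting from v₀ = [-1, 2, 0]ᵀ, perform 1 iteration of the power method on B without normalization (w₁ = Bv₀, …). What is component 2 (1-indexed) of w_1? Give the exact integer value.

B = A + I has rows (-4, 2, -4); (2, 0, 5); (-4, 5, -1)
w1 = Bv₀ = (8, -2, 14)
Requested component of w1: -2

-2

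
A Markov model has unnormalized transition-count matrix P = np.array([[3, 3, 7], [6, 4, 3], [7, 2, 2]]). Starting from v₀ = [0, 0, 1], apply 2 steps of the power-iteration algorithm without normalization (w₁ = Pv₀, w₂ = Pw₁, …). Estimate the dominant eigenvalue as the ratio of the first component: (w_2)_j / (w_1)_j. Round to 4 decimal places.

w1 = Pv₀ = (7, 3, 2)
w2 = Pw1 = (44, 60, 59)
Ratio at component: 44 / 7 = 6.2857

λ ≈ 6.2857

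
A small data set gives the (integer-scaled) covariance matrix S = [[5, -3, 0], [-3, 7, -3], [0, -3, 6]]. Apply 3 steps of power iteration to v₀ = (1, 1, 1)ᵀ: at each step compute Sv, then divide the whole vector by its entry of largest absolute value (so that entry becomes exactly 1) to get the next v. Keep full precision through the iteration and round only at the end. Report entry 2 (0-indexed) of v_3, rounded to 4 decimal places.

Sv0 = (2.00000, 1.00000, 3.00000); divide by 3.00000 → v1 = (0.66667, 0.33333, 1.00000)
Sv1 = (2.33333, -2.66667, 5.00000); divide by 5.00000 → v2 = (0.46667, -0.53333, 1.00000)
Sv2 = (3.93333, -8.13333, 7.60000); divide by -8.13333 → v3 = (-0.48361, 1.00000, -0.93443)
Requested entry of v3: 114/-122 = -0.9344

-0.9344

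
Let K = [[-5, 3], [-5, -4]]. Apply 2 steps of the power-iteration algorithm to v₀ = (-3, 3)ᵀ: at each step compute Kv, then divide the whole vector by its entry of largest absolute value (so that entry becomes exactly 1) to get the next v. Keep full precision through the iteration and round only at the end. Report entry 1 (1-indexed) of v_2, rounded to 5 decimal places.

Kv0 = (24.000000, 3.000000); divide by 24.000000 → v1 = (1.000000, 0.125000)
Kv1 = (-4.625000, -5.500000); divide by -5.500000 → v2 = (0.840909, 1.000000)
Requested entry of v2: -111/-132 = 0.84091

0.84091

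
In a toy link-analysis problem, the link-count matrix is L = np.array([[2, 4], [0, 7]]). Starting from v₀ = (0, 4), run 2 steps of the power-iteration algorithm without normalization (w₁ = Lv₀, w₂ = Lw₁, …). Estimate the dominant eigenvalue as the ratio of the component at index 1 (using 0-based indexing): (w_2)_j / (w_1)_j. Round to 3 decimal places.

w1 = Lv₀ = (16, 28)
w2 = Lw1 = (144, 196)
Ratio at component: 196 / 28 = 7.000

7.000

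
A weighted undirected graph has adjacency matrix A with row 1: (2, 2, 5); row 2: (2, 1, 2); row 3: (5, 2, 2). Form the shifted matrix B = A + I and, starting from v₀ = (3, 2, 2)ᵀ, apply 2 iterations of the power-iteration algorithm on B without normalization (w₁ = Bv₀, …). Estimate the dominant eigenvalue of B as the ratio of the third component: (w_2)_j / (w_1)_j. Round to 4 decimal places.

B = A + I has rows (3, 2, 5); (2, 2, 2); (5, 2, 3)
w1 = Bv₀ = (3·3 + 2·2 + 5·2; 2·3 + 2·2 + 2·2; 5·3 + 2·2 + 3·2) = (23, 14, 25)
w2 = Bw1 = (3·23 + 2·14 + 5·25; 2·23 + 2·14 + 2·25; 5·23 + 2·14 + 3·25) = (222, 124, 218)
Ratio: 218/25 = 8.7200

μ ≈ 8.7200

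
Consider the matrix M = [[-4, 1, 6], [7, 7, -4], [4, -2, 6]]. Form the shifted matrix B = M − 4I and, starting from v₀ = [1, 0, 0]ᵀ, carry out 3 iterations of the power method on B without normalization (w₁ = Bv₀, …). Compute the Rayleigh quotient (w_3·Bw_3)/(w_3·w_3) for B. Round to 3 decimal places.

B = M − 4I has rows (-8, 1, 6); (7, 3, -4); (4, -2, 2)
w1 = Bv₀ = (-8, 7, 4)
w2 = Bw1 = (95, -51, -38)
w3 = Bw2 = (-1039, 664, 406)
Bw3 = (11412, -6905, -4672)
w3·Bw3 = -18338820; w3·w3 = 1685253; μ ≈ -18338820/1685253 = -10.882

-10.882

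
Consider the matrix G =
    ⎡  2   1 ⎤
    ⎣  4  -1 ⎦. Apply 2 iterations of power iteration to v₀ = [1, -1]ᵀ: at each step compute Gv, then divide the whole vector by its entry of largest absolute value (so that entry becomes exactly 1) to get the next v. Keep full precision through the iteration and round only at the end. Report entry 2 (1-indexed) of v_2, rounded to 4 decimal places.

-0.1429

Gv0 = (1.00000, 5.00000); divide by 5.00000 → v1 = (0.20000, 1.00000)
Gv1 = (1.40000, -0.20000); divide by 1.40000 → v2 = (1.00000, -0.14286)
Requested entry of v2: -1/7 = -0.1429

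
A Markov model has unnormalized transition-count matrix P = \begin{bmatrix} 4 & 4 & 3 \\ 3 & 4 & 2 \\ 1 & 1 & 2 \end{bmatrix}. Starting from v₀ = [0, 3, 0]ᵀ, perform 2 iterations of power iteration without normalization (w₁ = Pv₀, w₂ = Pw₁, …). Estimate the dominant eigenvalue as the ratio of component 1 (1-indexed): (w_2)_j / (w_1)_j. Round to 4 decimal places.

w1 = Pv₀ = (12, 12, 3)
w2 = Pw1 = (105, 90, 30)
Ratio at component: 105 / 12 = 8.7500

8.7500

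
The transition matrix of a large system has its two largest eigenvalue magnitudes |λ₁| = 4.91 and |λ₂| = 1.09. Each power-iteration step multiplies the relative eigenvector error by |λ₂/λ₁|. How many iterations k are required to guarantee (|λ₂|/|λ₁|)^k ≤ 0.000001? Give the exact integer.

|λ₂/λ₁| = 1.09/4.91 = 0.22200
Need k ≥ ln(0.000001) / ln(0.22200) = -13.8155 / -1.5051 ≈ 9.179
Smallest integer k satisfying the bound: 10

10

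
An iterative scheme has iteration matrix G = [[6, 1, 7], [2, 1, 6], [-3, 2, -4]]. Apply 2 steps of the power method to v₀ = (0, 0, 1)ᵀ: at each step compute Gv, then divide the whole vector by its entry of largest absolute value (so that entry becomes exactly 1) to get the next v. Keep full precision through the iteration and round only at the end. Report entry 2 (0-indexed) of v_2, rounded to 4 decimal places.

0.3500

Gv0 = (7.00000, 6.00000, -4.00000); divide by 7.00000 → v1 = (1.00000, 0.85714, -0.57143)
Gv1 = (2.85714, -0.57143, 1.00000); divide by 2.85714 → v2 = (1.00000, -0.20000, 0.35000)
Requested entry of v2: 7/20 = 0.3500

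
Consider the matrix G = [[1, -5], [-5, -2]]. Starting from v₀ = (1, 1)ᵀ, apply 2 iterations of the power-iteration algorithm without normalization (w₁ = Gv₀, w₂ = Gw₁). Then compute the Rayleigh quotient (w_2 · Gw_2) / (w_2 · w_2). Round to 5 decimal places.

λ ≈ -5.61691

w1 = Gv₀ = (1·1 + (-5)·1; (-5)·1 + (-2)·1) = (-4, -7)
w2 = Gw1 = (1·(-4) + (-5)·(-7); (-5)·(-4) + (-2)·(-7)) = (31, 34)
Gw2 = (-139, -223)
w2·Gw2 = 31·(-139) + 34·(-223) = -11891; w2·w2 = 31·31 + 34·34 = 2117
λ ≈ -11891/2117 = -5.61691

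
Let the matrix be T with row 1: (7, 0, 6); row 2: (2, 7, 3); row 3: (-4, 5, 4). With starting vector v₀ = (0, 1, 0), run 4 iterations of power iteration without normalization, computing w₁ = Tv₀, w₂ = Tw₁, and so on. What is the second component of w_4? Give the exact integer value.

w1 = Tv₀ = (7·0 + 0·1 + 6·0; 2·0 + 7·1 + 3·0; (-4)·0 + 5·1 + 4·0) = (0, 7, 5)
w2 = Tw1 = (7·0 + 0·7 + 6·5; 2·0 + 7·7 + 3·5; (-4)·0 + 5·7 + 4·5) = (30, 64, 55)
w3 = Tw2 = (540, 673, 420)
w4 = Tw3 = (6300, 7051, 2885)
The requested component of w4 is 7051.

7051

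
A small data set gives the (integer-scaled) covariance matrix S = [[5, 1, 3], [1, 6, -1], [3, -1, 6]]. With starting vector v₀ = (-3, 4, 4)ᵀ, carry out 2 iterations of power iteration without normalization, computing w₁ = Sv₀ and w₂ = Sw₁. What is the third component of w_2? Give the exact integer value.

w1 = Sv₀ = (5·(-3) + 1·4 + 3·4; 1·(-3) + 6·4 + (-1)·4; 3·(-3) + (-1)·4 + 6·4) = (1, 17, 11)
w2 = Sw1 = (5·1 + 1·17 + 3·11; 1·1 + 6·17 + (-1)·11; 3·1 + (-1)·17 + 6·11) = (55, 92, 52)
The requested component of w2 is 52.

52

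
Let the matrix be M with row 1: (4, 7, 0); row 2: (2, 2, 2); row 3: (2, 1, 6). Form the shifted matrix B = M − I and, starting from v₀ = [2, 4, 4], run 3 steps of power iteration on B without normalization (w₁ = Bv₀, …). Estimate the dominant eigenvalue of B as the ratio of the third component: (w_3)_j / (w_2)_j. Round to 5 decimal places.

μ ≈ 7.53571

B = M − I has rows (3, 7, 0); (2, 1, 2); (2, 1, 5)
w1 = Bv₀ = (3·2 + 7·4 + 0·4; 2·2 + 1·4 + 2·4; 2·2 + 1·4 + 5·4) = (34, 16, 28)
w2 = Bw1 = (3·34 + 7·16 + 0·28; 2·34 + 1·16 + 2·28; 2·34 + 1·16 + 5·28) = (214, 140, 224)
w3 = Bw2 = (1622, 1016, 1688)
Ratio: 1688/224 = 7.53571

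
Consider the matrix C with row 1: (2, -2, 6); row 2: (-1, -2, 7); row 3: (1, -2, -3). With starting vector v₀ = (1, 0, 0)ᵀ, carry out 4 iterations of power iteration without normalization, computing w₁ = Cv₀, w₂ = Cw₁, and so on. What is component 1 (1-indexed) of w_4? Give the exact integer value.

40

w1 = Cv₀ = (2, -1, 1)
w2 = Cw1 = (12, 7, 1)
w3 = Cw2 = (16, -19, -5)
w4 = Cw3 = (40, -13, 69)
The requested component of w4 is 40.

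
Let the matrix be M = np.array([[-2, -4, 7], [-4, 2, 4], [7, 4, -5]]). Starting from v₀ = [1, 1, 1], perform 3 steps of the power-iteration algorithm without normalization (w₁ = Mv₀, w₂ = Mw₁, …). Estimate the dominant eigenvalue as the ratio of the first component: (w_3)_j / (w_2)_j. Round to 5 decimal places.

w1 = Mv₀ = ((-2)·1 + (-4)·1 + 7·1; (-4)·1 + 2·1 + 4·1; 7·1 + 4·1 + (-5)·1) = (1, 2, 6)
w2 = Mw1 = ((-2)·1 + (-4)·2 + 7·6; (-4)·1 + 2·2 + 4·6; 7·1 + 4·2 + (-5)·6) = (32, 24, -15)
w3 = Mw2 = (-265, -140, 395)
Ratio at component: -265 / 32 = -8.28125

-8.28125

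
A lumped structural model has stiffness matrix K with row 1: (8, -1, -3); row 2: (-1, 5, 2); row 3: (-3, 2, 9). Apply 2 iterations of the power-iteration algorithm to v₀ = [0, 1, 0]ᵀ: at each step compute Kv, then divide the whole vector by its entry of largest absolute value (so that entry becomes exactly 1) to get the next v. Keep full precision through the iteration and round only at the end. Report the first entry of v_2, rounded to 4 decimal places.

Kv0 = (-1.00000, 5.00000, 2.00000); divide by 5.00000 → v1 = (-0.20000, 1.00000, 0.40000)
Kv1 = (-3.80000, 6.00000, 6.20000); divide by 6.20000 → v2 = (-0.61290, 0.96774, 1.00000)
Requested entry of v2: -19/31 = -0.6129

-0.6129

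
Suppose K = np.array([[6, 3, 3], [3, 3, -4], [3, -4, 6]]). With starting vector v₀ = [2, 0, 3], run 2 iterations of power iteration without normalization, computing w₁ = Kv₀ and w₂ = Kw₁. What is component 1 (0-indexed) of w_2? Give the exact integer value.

w1 = Kv₀ = (21, -6, 24)
w2 = Kw1 = (180, -51, 231)
The requested component of w2 is -51.

-51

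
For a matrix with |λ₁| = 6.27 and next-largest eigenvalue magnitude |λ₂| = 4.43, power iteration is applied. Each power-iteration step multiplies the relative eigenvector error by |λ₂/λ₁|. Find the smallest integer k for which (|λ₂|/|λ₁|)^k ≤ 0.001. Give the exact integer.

20

|λ₂/λ₁| = 4.43/6.27 = 0.70654
Need k ≥ ln(0.001) / ln(0.70654) = -6.9078 / -0.3474 ≈ 19.885
Smallest integer k satisfying the bound: 20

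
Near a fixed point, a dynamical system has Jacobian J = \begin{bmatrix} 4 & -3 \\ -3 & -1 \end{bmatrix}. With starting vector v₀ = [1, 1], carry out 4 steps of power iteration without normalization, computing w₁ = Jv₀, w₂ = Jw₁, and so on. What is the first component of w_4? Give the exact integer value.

w1 = Jv₀ = (4·1 + (-3)·1; (-3)·1 + (-1)·1) = (1, -4)
w2 = Jw1 = (4·1 + (-3)·(-4); (-3)·1 + (-1)·(-4)) = (16, 1)
w3 = Jw2 = (61, -49)
w4 = Jw3 = (391, -134)
The requested component of w4 is 391.

391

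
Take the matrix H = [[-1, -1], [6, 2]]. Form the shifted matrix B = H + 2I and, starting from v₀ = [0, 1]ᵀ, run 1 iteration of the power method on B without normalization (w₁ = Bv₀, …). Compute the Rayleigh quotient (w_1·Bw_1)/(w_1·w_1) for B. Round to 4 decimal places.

B = H + 2I has rows (1, -1); (6, 4)
w1 = Bv₀ = (1·0 + (-1)·1; 6·0 + 4·1) = (-1, 4)
Bw1 = (-5, 10)
w1·Bw1 = 45; w1·w1 = 17; μ ≈ 45/17 = 2.6471

μ ≈ 2.6471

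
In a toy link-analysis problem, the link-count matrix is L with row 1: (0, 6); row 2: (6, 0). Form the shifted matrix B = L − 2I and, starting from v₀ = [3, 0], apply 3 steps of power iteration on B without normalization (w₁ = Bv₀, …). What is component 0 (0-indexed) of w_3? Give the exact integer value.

B = L − 2I has rows (-2, 6); (6, -2)
w1 = Bv₀ = ((-2)·3 + 6·0; 6·3 + (-2)·0) = (-6, 18)
w2 = Bw1 = ((-2)·(-6) + 6·18; 6·(-6) + (-2)·18) = (120, -72)
w3 = Bw2 = (-672, 864)
Requested component of w3: -672

-672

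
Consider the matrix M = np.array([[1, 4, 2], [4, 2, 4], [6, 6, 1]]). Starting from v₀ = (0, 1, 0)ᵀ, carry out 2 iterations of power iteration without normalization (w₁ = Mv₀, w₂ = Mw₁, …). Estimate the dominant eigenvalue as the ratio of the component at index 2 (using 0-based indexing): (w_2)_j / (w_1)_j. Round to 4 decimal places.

w1 = Mv₀ = (4, 2, 6)
w2 = Mw1 = (24, 44, 42)
Ratio at component: 42 / 6 = 7.0000

λ ≈ 7.0000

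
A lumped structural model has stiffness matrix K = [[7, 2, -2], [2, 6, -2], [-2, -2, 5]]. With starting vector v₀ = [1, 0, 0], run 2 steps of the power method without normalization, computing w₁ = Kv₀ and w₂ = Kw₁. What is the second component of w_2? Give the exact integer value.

30

w1 = Kv₀ = (7·1 + 2·0 + (-2)·0; 2·1 + 6·0 + (-2)·0; (-2)·1 + (-2)·0 + 5·0) = (7, 2, -2)
w2 = Kw1 = (7·7 + 2·2 + (-2)·(-2); 2·7 + 6·2 + (-2)·(-2); (-2)·7 + (-2)·2 + 5·(-2)) = (57, 30, -28)
The requested component of w2 is 30.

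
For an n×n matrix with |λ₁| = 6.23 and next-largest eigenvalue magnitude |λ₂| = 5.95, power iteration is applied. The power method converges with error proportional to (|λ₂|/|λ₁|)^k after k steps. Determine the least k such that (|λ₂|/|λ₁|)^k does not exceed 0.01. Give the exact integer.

101

|λ₂/λ₁| = 5.95/6.23 = 0.95506
Need k ≥ ln(0.01) / ln(0.95506) = -4.6052 / -0.0460 ≈ 100.145
Smallest integer k satisfying the bound: 101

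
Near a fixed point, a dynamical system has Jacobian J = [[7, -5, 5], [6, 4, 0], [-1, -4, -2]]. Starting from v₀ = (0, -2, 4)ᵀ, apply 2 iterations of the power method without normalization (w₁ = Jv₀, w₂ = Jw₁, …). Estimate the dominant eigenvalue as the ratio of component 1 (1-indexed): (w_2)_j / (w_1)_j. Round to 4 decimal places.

λ ≈ 8.3333

w1 = Jv₀ = (7·0 + (-5)·(-2) + 5·4; 6·0 + 4·(-2) + 0·4; (-1)·0 + (-4)·(-2) + (-2)·4) = (30, -8, 0)
w2 = Jw1 = (7·30 + (-5)·(-8) + 5·0; 6·30 + 4·(-8) + 0·0; (-1)·30 + (-4)·(-8) + (-2)·0) = (250, 148, 2)
Ratio at component: 250 / 30 = 8.3333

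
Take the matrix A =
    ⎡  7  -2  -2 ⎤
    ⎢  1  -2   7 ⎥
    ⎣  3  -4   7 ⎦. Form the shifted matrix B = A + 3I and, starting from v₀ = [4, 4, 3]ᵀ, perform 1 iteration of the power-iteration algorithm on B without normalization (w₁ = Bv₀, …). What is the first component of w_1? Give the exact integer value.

B = A + 3I has rows (10, -2, -2); (1, 1, 7); (3, -4, 10)
w1 = Bv₀ = (26, 29, 26)
Requested component of w1: 26

26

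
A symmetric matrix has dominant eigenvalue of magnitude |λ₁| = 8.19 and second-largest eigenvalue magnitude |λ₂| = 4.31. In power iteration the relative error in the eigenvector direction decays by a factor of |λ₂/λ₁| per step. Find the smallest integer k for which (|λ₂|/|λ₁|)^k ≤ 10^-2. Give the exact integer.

|λ₂/λ₁| = 4.31/8.19 = 0.52625
Need k ≥ ln(10^-2) / ln(0.52625) = -4.6052 / -0.6420 ≈ 7.173
Smallest integer k satisfying the bound: 8

8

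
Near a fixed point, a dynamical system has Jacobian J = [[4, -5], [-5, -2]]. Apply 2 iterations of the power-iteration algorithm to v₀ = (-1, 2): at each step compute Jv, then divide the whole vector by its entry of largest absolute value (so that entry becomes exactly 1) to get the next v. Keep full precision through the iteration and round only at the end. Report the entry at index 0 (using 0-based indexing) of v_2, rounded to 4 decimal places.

-0.8971

Jv0 = (-14.00000, 1.00000); divide by -14.00000 → v1 = (1.00000, -0.07143)
Jv1 = (4.35714, -4.85714); divide by -4.85714 → v2 = (-0.89706, 1.00000)
Requested entry of v2: -61/68 = -0.8971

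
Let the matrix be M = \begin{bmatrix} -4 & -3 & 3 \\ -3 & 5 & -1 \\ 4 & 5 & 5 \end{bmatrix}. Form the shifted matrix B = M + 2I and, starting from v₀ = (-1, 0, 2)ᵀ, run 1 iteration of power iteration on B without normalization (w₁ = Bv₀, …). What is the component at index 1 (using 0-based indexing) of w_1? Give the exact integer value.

B = M + 2I has rows (-2, -3, 3); (-3, 7, -1); (4, 5, 7)
w1 = Bv₀ = (8, 1, 10)
Requested component of w1: 1

1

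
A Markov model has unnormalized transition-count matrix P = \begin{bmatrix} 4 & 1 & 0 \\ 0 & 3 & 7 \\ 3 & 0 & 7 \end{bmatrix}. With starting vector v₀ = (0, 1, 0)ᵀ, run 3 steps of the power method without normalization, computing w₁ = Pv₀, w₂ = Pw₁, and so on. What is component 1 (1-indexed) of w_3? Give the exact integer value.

37

w1 = Pv₀ = (1, 3, 0)
w2 = Pw1 = (7, 9, 3)
w3 = Pw2 = (37, 48, 42)
The requested component of w3 is 37.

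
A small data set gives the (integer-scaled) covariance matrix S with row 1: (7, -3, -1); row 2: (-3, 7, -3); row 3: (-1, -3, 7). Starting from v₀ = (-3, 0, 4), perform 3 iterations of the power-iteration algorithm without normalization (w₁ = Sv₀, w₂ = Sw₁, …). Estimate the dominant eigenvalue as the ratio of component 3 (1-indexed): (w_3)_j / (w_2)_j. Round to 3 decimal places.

λ ≈ 8.251

w1 = Sv₀ = (7·(-3) + (-3)·0 + (-1)·4; (-3)·(-3) + 7·0 + (-3)·4; (-1)·(-3) + (-3)·0 + 7·4) = (-25, -3, 31)
w2 = Sw1 = (7·(-25) + (-3)·(-3) + (-1)·31; (-3)·(-25) + 7·(-3) + (-3)·31; (-1)·(-25) + (-3)·(-3) + 7·31) = (-197, -39, 251)
w3 = Sw2 = (-1513, -435, 2071)
Ratio at component: 2071 / 251 = 8.251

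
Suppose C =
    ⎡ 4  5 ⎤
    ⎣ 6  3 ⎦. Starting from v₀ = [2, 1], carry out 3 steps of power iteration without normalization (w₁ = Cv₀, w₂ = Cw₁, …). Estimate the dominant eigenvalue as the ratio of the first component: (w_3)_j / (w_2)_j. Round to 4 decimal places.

w1 = Cv₀ = (4·2 + 5·1; 6·2 + 3·1) = (13, 15)
w2 = Cw1 = (4·13 + 5·15; 6·13 + 3·15) = (127, 123)
w3 = Cw2 = (1123, 1131)
Ratio at component: 1123 / 127 = 8.8425

λ ≈ 8.8425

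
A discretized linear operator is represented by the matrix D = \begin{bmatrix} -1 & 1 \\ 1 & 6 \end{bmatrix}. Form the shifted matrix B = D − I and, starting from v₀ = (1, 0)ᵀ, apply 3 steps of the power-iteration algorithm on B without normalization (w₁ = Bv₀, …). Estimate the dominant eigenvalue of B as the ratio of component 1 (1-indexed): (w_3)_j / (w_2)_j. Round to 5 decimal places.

B = D − I has rows (-2, 1); (1, 5)
w1 = Bv₀ = ((-2)·1 + 1·0; 1·1 + 5·0) = (-2, 1)
w2 = Bw1 = ((-2)·(-2) + 1·1; 1·(-2) + 5·1) = (5, 3)
w3 = Bw2 = (-7, 20)
Ratio: -7/5 = -1.40000

-1.40000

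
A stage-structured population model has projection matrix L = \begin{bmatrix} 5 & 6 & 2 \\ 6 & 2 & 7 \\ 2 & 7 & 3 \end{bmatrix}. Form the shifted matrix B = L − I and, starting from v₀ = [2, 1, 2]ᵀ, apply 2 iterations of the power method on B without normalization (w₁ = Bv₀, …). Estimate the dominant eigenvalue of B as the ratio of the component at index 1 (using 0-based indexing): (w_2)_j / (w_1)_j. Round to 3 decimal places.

B = L − I has rows (4, 6, 2); (6, 1, 7); (2, 7, 2)
w1 = Bv₀ = (18, 27, 15)
w2 = Bw1 = (264, 240, 255)
Ratio: 240/27 = 8.889

8.889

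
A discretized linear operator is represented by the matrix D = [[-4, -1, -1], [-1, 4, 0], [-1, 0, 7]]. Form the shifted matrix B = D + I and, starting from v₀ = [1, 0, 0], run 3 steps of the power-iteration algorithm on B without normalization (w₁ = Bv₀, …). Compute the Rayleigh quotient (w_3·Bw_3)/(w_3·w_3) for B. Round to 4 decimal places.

4.6372

B = D + I has rows (-3, -1, -1); (-1, 5, 0); (-1, 0, 8)
w1 = Bv₀ = (-3, -1, -1)
w2 = Bw1 = (11, -2, -5)
w3 = Bw2 = (-26, -21, -51)
Bw3 = (150, -79, -382)
w3·Bw3 = 17241; w3·w3 = 3718; μ ≈ 17241/3718 = 4.6372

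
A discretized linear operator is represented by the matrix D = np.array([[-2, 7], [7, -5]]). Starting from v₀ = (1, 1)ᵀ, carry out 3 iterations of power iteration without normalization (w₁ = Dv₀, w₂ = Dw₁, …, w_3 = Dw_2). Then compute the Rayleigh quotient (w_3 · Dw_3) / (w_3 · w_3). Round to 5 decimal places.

λ ≈ -8.83718

w1 = Dv₀ = (5, 2)
w2 = Dw1 = (4, 25)
w3 = Dw2 = (167, -97)
Dw3 = (-1013, 1654)
w3·Dw3 = 167·(-1013) + (-97)·1654 = -329609; w3·w3 = 167·167 + (-97)·(-97) = 37298
λ ≈ -329609/37298 = -8.83718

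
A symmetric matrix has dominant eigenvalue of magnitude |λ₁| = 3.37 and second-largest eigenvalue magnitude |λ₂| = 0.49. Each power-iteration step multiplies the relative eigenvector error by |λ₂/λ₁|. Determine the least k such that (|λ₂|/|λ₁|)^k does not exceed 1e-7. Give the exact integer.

|λ₂/λ₁| = 0.49/3.37 = 0.14540
Need k ≥ ln(1e-7) / ln(0.14540) = -16.1181 / -1.9283 ≈ 8.359
Smallest integer k satisfying the bound: 9

9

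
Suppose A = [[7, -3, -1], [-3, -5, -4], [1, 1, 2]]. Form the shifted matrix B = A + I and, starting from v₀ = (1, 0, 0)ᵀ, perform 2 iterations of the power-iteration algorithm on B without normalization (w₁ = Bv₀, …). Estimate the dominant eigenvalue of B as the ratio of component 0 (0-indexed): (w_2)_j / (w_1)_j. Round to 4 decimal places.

9.0000

B = A + I has rows (8, -3, -1); (-3, -4, -4); (1, 1, 3)
w1 = Bv₀ = (8·1 + (-3)·0 + (-1)·0; (-3)·1 + (-4)·0 + (-4)·0; 1·1 + 1·0 + 3·0) = (8, -3, 1)
w2 = Bw1 = (8·8 + (-3)·(-3) + (-1)·1; (-3)·8 + (-4)·(-3) + (-4)·1; 1·8 + 1·(-3) + 3·1) = (72, -16, 8)
Ratio: 72/8 = 9.0000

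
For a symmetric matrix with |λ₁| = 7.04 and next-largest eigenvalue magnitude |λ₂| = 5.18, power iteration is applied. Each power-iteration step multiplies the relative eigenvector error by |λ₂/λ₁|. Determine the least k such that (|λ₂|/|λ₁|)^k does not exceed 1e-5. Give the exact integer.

|λ₂/λ₁| = 5.18/7.04 = 0.73580
Need k ≥ ln(1e-5) / ln(0.73580) = -11.5129 / -0.3068 ≈ 37.525
Smallest integer k satisfying the bound: 38

38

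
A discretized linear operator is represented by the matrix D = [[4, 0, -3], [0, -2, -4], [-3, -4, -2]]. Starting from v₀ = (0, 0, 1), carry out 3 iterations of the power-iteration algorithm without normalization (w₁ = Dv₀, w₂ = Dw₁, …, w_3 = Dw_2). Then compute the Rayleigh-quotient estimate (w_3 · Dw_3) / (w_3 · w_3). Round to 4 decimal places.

w1 = Dv₀ = (4·0 + 0·0 + (-3)·1; 0·0 + (-2)·0 + (-4)·1; (-3)·0 + (-4)·0 + (-2)·1) = (-3, -4, -2)
w2 = Dw1 = (4·(-3) + 0·(-4) + (-3)·(-2); 0·(-3) + (-2)·(-4) + (-4)·(-2); (-3)·(-3) + (-4)·(-4) + (-2)·(-2)) = (-6, 16, 29)
w3 = Dw2 = (-111, -148, -104)
Dw3 = (-132, 712, 1133)
w3·Dw3 = (-111)·(-132) + (-148)·712 + (-104)·1133 = -208556; w3·w3 = (-111)·(-111) + (-148)·(-148) + (-104)·(-104) = 45041
λ ≈ -208556/45041 = -4.6304

-4.6304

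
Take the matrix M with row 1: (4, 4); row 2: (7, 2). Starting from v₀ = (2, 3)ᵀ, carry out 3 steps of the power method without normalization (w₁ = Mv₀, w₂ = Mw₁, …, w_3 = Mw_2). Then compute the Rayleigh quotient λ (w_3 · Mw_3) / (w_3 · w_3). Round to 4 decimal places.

λ ≈ 8.3960

w1 = Mv₀ = (4·2 + 4·3; 7·2 + 2·3) = (20, 20)
w2 = Mw1 = (4·20 + 4·20; 7·20 + 2·20) = (160, 180)
w3 = Mw2 = (1360, 1480)
Mw3 = (11360, 12480)
w3·Mw3 = 1360·11360 + 1480·12480 = 33920000; w3·w3 = 1360·1360 + 1480·1480 = 4040000
λ ≈ 33920000/4040000 = 8.3960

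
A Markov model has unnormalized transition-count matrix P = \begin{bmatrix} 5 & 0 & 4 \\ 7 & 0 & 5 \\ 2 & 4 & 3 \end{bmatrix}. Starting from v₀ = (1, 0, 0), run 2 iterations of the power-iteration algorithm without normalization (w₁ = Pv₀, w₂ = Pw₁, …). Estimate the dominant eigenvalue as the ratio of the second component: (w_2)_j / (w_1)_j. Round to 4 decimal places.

w1 = Pv₀ = (5·1 + 0·0 + 4·0; 7·1 + 0·0 + 5·0; 2·1 + 4·0 + 3·0) = (5, 7, 2)
w2 = Pw1 = (5·5 + 0·7 + 4·2; 7·5 + 0·7 + 5·2; 2·5 + 4·7 + 3·2) = (33, 45, 44)
Ratio at component: 45 / 7 = 6.4286

6.4286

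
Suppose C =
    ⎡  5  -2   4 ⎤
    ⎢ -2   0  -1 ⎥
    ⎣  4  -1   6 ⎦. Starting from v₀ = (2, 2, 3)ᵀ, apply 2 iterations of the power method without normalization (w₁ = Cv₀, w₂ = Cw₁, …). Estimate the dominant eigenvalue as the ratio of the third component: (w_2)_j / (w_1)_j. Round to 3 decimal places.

λ ≈ 9.292

w1 = Cv₀ = (18, -7, 24)
w2 = Cw1 = (200, -60, 223)
Ratio at component: 223 / 24 = 9.292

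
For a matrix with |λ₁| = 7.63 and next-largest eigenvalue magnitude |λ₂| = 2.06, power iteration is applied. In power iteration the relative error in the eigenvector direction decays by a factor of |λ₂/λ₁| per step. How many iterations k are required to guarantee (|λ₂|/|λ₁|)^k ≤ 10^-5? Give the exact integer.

9

|λ₂/λ₁| = 2.06/7.63 = 0.26999
Need k ≥ ln(10^-5) / ln(0.26999) = -11.5129 / -1.3094 ≈ 8.793
Smallest integer k satisfying the bound: 9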